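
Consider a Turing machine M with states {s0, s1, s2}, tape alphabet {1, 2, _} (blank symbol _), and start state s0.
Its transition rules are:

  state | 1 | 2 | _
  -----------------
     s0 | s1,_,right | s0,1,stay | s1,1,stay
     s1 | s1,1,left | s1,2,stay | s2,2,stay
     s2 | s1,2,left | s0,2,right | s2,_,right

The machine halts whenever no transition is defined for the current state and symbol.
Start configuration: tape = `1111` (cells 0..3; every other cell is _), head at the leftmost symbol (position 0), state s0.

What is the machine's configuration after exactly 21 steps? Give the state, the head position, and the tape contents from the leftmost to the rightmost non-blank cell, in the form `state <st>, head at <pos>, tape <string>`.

s0 | [1]111__   read 1 → write _, move right, go to s1
s1 | _[1]11__   read 1 → write 1, move left, go to s1
s1 | [_]111__   read _ → write 2, move stay, go to s2
s2 | [2]111__   read 2 → write 2, move right, go to s0
s0 | 2[1]11__   read 1 → write _, move right, go to s1
s1 | 2_[1]1__   read 1 → write 1, move left, go to s1
s1 | 2[_]11__   read _ → write 2, move stay, go to s2
s2 | 2[2]11__   read 2 → write 2, move right, go to s0
s0 | 22[1]1__   read 1 → write _, move right, go to s1
s1 | 22_[1]__   read 1 → write 1, move left, go to s1
s1 | 22[_]1__   read _ → write 2, move stay, go to s2
s2 | 22[2]1__   read 2 → write 2, move right, go to s0
s0 | 222[1]__   read 1 → write _, move right, go to s1
s1 | 222_[_]_   read _ → write 2, move stay, go to s2
s2 | 222_[2]_   read 2 → write 2, move right, go to s0
s0 | 222_2[_]   read _ → write 1, move stay, go to s1
s1 | 222_2[1]   read 1 → write 1, move left, go to s1
s1 | 222_[2]1   read 2 → write 2, move stay, go to s1
s1 | 222_[2]1   read 2 → write 2, move stay, go to s1
s1 | 222_[2]1   read 2 → write 2, move stay, go to s1
s1 | 222_[2]1   read 2 → write 2, move stay, go to s1
s1 | 222_[2]1
After 21 steps: state s1, head at 4, tape 222_21.

state s1, head at 4, tape 222_21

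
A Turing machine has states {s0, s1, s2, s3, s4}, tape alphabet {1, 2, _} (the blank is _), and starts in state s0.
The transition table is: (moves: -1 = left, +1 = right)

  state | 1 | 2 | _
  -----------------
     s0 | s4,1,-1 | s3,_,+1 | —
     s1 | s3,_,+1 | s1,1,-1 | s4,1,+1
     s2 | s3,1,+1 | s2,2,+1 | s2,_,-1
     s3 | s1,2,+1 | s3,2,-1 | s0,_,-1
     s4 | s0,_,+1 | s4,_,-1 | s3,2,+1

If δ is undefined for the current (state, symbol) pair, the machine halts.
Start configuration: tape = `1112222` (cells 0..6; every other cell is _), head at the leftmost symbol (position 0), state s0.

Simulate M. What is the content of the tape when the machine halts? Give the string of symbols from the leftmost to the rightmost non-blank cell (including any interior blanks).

state=s0 head=0 tape=_[1]112222___   (s0,1)→(s4,1,-1)
state=s4 head=-1 tape=[_]1112222___   (s4,_)→(s3,2,+1)
state=s3 head=0 tape=2[1]112222___   (s3,1)→(s1,2,+1)
state=s1 head=1 tape=22[1]12222___   (s1,1)→(s3,_,+1)
state=s3 head=2 tape=22_[1]2222___   (s3,1)→(s1,2,+1)
state=s1 head=3 tape=22_2[2]222___   (s1,2)→(s1,1,-1)
state=s1 head=2 tape=22_[2]1222___   (s1,2)→(s1,1,-1)
state=s1 head=1 tape=22[_]11222___   (s1,_)→(s4,1,+1)
state=s4 head=2 tape=221[1]1222___   (s4,1)→(s0,_,+1)
state=s0 head=3 tape=221_[1]222___   (s0,1)→(s4,1,-1)
state=s4 head=2 tape=221[_]1222___   (s4,_)→(s3,2,+1)
state=s3 head=3 tape=2212[1]222___   (s3,1)→(s1,2,+1)
state=s1 head=4 tape=22122[2]22___   (s1,2)→(s1,1,-1)
state=s1 head=3 tape=2212[2]122___   (s1,2)→(s1,1,-1)
state=s1 head=2 tape=221[2]1122___   (s1,2)→(s1,1,-1)
state=s1 head=1 tape=22[1]11122___   (s1,1)→(s3,_,+1)
state=s3 head=2 tape=22_[1]1122___   (s3,1)→(s1,2,+1)
state=s1 head=3 tape=22_2[1]122___   (s1,1)→(s3,_,+1)
state=s3 head=4 tape=22_2_[1]22___   (s3,1)→(s1,2,+1)
state=s1 head=5 tape=22_2_2[2]2___   (s1,2)→(s1,1,-1)
state=s1 head=4 tape=22_2_[2]12___   (s1,2)→(s1,1,-1)
state=s1 head=3 tape=22_2[_]112___   (s1,_)→(s4,1,+1)
state=s4 head=4 tape=22_21[1]12___   (s4,1)→(s0,_,+1)
state=s0 head=5 tape=22_21_[1]2___   (s0,1)→(s4,1,-1)
state=s4 head=4 tape=22_21[_]12___   (s4,_)→(s3,2,+1)
state=s3 head=5 tape=22_212[1]2___   (s3,1)→(s1,2,+1)
state=s1 head=6 tape=22_2122[2]___   (s1,2)→(s1,1,-1)
state=s1 head=5 tape=22_212[2]1___   (s1,2)→(s1,1,-1)
state=s1 head=4 tape=22_21[2]11___   (s1,2)→(s1,1,-1)
state=s1 head=3 tape=22_2[1]111___   (s1,1)→(s3,_,+1)
state=s3 head=4 tape=22_2_[1]11___   (s3,1)→(s1,2,+1)
state=s1 head=5 tape=22_2_2[1]1___   (s1,1)→(s3,_,+1)
state=s3 head=6 tape=22_2_2_[1]___   (s3,1)→(s1,2,+1)
state=s1 head=7 tape=22_2_2_2[_]__   (s1,_)→(s4,1,+1)
state=s4 head=8 tape=22_2_2_21[_]_   (s4,_)→(s3,2,+1)
state=s3 head=9 tape=22_2_2_212[_]   (s3,_)→(s0,_,-1)
state=s0 head=8 tape=22_2_2_21[2]_   (s0,2)→(s3,_,+1)
state=s3 head=9 tape=22_2_2_21_[_]   (s3,_)→(s0,_,-1)
state=s0 head=8 tape=22_2_2_21[_]_
The non-blank tape span at halt is 22_2_2_21.

22_2_2_21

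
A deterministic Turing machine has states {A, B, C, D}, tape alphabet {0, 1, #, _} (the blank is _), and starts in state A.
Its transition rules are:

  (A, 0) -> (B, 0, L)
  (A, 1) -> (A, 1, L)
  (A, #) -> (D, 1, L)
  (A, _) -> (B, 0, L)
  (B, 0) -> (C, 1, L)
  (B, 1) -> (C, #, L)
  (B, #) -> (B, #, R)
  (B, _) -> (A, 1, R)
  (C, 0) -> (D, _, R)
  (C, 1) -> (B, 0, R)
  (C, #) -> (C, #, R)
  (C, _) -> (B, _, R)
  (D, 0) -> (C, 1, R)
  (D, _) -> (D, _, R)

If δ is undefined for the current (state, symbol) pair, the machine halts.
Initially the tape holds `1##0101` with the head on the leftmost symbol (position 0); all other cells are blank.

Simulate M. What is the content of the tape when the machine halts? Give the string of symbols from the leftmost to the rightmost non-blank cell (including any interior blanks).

#_###0101

state=A head=0 tape=___[1]##0101   (A,1)→(A,1,L)
state=A head=-1 tape=__[_]1##0101   (A,_)→(B,0,L)
state=B head=-2 tape=_[_]01##0101   (B,_)→(A,1,R)
state=A head=-1 tape=_1[0]1##0101   (A,0)→(B,0,L)
state=B head=-2 tape=_[1]01##0101   (B,1)→(C,#,L)
state=C head=-3 tape=[_]#01##0101   (C,_)→(B,_,R)
state=B head=-2 tape=_[#]01##0101   (B,#)→(B,#,R)
state=B head=-1 tape=_#[0]1##0101   (B,0)→(C,1,L)
state=C head=-2 tape=_[#]11##0101   (C,#)→(C,#,R)
state=C head=-1 tape=_#[1]1##0101   (C,1)→(B,0,R)
state=B head=0 tape=_#0[1]##0101   (B,1)→(C,#,L)
state=C head=-1 tape=_#[0]###0101   (C,0)→(D,_,R)
state=D head=0 tape=_#_[#]##0101
The non-blank tape span at halt is #_###0101.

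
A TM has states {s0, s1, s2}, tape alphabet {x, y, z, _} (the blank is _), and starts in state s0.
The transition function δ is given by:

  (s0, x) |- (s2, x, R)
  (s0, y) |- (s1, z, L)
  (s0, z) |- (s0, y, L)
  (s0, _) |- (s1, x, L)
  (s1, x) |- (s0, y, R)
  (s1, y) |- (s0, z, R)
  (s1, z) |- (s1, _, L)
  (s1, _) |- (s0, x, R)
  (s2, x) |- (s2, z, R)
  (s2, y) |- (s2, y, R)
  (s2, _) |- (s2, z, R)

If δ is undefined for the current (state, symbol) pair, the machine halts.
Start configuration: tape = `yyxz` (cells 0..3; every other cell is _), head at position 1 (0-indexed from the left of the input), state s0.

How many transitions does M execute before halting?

s0 | __y[y]xz   read y → write z, move L, go to s1
s1 | __[y]zxz   read y → write z, move R, go to s0
s0 | __z[z]xz   read z → write y, move L, go to s0
s0 | __[z]yxz   read z → write y, move L, go to s0
s0 | _[_]yyxz   read _ → write x, move L, go to s1
s1 | [_]xyyxz   read _ → write x, move R, go to s0
s0 | x[x]yyxz   read x → write x, move R, go to s2
s2 | xx[y]yxz   read y → write y, move R, go to s2
s2 | xxy[y]xz   read y → write y, move R, go to s2
s2 | xxyy[x]z   read x → write z, move R, go to s2
s2 | xxyyz[z]
M halts after 10 transitions.

10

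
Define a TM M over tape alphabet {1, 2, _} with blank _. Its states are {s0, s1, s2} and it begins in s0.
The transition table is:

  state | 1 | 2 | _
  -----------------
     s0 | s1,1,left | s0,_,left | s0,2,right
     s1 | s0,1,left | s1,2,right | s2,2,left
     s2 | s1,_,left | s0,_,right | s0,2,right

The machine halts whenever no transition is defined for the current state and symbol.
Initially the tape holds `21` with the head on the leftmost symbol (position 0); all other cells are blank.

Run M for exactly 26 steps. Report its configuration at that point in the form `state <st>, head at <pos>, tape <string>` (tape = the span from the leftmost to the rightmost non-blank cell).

state s0, head at -2, tape 22__1

state=s0 head=0 tape=___[2]1   (s0,2)→(s0,_,left)
state=s0 head=-1 tape=__[_]_1   (s0,_)→(s0,2,right)
state=s0 head=0 tape=__2[_]1   (s0,_)→(s0,2,right)
state=s0 head=1 tape=__22[1]   (s0,1)→(s1,1,left)
state=s1 head=0 tape=__2[2]1   (s1,2)→(s1,2,right)
state=s1 head=1 tape=__22[1]   (s1,1)→(s0,1,left)
state=s0 head=0 tape=__2[2]1   (s0,2)→(s0,_,left)
state=s0 head=-1 tape=__[2]_1   (s0,2)→(s0,_,left)
state=s0 head=-2 tape=_[_]__1   (s0,_)→(s0,2,right)
state=s0 head=-1 tape=_2[_]_1   (s0,_)→(s0,2,right)
state=s0 head=0 tape=_22[_]1   (s0,_)→(s0,2,right)
state=s0 head=1 tape=_222[1]   (s0,1)→(s1,1,left)
state=s1 head=0 tape=_22[2]1   (s1,2)→(s1,2,right)
state=s1 head=1 tape=_222[1]   (s1,1)→(s0,1,left)
state=s0 head=0 tape=_22[2]1   (s0,2)→(s0,_,left)
state=s0 head=-1 tape=_2[2]_1   (s0,2)→(s0,_,left)
state=s0 head=-2 tape=_[2]__1   (s0,2)→(s0,_,left)
state=s0 head=-3 tape=[_]___1   (s0,_)→(s0,2,right)
state=s0 head=-2 tape=2[_]__1   (s0,_)→(s0,2,right)
state=s0 head=-1 tape=22[_]_1   (s0,_)→(s0,2,right)
state=s0 head=0 tape=222[_]1   (s0,_)→(s0,2,right)
state=s0 head=1 tape=2222[1]   (s0,1)→(s1,1,left)
state=s1 head=0 tape=222[2]1   (s1,2)→(s1,2,right)
state=s1 head=1 tape=2222[1]   (s1,1)→(s0,1,left)
state=s0 head=0 tape=222[2]1   (s0,2)→(s0,_,left)
state=s0 head=-1 tape=22[2]_1   (s0,2)→(s0,_,left)
state=s0 head=-2 tape=2[2]__1
After 26 steps: state s0, head at -2, tape 22__1.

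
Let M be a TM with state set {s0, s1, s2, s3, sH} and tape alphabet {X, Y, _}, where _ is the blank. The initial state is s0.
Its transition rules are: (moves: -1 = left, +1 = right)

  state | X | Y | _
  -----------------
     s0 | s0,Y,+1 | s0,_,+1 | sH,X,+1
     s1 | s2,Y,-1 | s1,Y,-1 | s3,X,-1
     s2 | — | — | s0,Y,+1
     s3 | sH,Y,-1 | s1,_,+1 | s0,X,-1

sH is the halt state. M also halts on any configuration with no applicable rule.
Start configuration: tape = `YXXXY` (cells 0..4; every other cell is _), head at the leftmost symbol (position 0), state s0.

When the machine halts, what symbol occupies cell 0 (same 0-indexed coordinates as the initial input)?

_

s0 | [Y]XXXY__   read Y → write _, move +1, go to s0
s0 | _[X]XXY__   read X → write Y, move +1, go to s0
s0 | _Y[X]XY__   read X → write Y, move +1, go to s0
s0 | _YY[X]Y__   read X → write Y, move +1, go to s0
s0 | _YYY[Y]__   read Y → write _, move +1, go to s0
s0 | _YYY_[_]_   read _ → write X, move +1, go to sH
sH | _YYY_X[_]
Cell 0 holds _ when M halts.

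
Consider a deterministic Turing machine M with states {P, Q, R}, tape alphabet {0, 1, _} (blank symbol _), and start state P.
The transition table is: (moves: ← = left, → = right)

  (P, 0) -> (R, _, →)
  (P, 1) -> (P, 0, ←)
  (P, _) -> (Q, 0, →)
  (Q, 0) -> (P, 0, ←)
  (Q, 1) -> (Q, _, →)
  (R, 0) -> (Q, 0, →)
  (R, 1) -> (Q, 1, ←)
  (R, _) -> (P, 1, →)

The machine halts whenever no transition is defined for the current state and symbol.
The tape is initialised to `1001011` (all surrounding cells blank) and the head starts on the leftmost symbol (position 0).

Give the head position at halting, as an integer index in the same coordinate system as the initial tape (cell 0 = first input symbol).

P | _[1]001011_   read 1 → write 0, move ←, go to P
P | [_]0001011_   read _ → write 0, move →, go to Q
Q | 0[0]001011_   read 0 → write 0, move ←, go to P
P | [0]0001011_   read 0 → write _, move →, go to R
R | _[0]001011_   read 0 → write 0, move →, go to Q
Q | _0[0]01011_   read 0 → write 0, move ←, go to P
P | _[0]001011_   read 0 → write _, move →, go to R
R | __[0]01011_   read 0 → write 0, move →, go to Q
Q | __0[0]1011_   read 0 → write 0, move ←, go to P
P | __[0]01011_   read 0 → write _, move →, go to R
R | ___[0]1011_   read 0 → write 0, move →, go to Q
Q | ___0[1]011_   read 1 → write _, move →, go to Q
Q | ___0_[0]11_   read 0 → write 0, move ←, go to P
P | ___0[_]011_   read _ → write 0, move →, go to Q
Q | ___00[0]11_   read 0 → write 0, move ←, go to P
P | ___0[0]011_   read 0 → write _, move →, go to R
R | ___0_[0]11_   read 0 → write 0, move →, go to Q
Q | ___0_0[1]1_   read 1 → write _, move →, go to Q
Q | ___0_0_[1]_   read 1 → write _, move →, go to Q
Q | ___0_0__[_]
At halt the head is at cell 7.

7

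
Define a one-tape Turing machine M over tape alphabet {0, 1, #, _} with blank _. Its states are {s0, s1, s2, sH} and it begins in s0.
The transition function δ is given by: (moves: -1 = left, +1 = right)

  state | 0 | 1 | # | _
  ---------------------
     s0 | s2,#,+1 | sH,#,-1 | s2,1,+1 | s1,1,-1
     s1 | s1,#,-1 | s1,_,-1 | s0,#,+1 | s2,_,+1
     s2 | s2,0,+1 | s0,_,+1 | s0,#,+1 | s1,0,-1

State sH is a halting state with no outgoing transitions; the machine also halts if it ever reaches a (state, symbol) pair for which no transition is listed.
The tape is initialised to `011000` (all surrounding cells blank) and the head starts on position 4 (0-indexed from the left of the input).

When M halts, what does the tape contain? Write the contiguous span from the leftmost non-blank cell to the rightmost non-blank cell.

state=s0 head=4 tape=0110[0]0__   (s0,0)→(s2,#,+1)
state=s2 head=5 tape=0110#[0]__   (s2,0)→(s2,0,+1)
state=s2 head=6 tape=0110#0[_]_   (s2,_)→(s1,0,-1)
state=s1 head=5 tape=0110#[0]0_   (s1,0)→(s1,#,-1)
state=s1 head=4 tape=0110[#]#0_   (s1,#)→(s0,#,+1)
state=s0 head=5 tape=0110#[#]0_   (s0,#)→(s2,1,+1)
state=s2 head=6 tape=0110#1[0]_   (s2,0)→(s2,0,+1)
state=s2 head=7 tape=0110#10[_]   (s2,_)→(s1,0,-1)
state=s1 head=6 tape=0110#1[0]0   (s1,0)→(s1,#,-1)
state=s1 head=5 tape=0110#[1]#0   (s1,1)→(s1,_,-1)
state=s1 head=4 tape=0110[#]_#0   (s1,#)→(s0,#,+1)
state=s0 head=5 tape=0110#[_]#0   (s0,_)→(s1,1,-1)
state=s1 head=4 tape=0110[#]1#0   (s1,#)→(s0,#,+1)
state=s0 head=5 tape=0110#[1]#0   (s0,1)→(sH,#,-1)
state=sH head=4 tape=0110[#]##0
The non-blank tape span at halt is 0110###0.

0110###0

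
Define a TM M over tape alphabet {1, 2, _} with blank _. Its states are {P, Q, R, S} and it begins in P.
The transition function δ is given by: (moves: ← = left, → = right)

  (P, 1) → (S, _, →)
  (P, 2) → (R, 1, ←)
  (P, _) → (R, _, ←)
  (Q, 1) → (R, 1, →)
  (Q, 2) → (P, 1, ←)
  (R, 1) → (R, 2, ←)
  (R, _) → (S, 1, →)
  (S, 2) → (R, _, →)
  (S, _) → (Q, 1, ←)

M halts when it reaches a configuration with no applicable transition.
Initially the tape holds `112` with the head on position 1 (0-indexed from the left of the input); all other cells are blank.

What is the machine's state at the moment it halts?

R

P | 1[1]2__   read 1 → write _, move →, go to S
S | 1_[2]__   read 2 → write _, move →, go to R
R | 1__[_]_   read _ → write 1, move →, go to S
S | 1__1[_]   read _ → write 1, move ←, go to Q
Q | 1__[1]1   read 1 → write 1, move →, go to R
R | 1__1[1]   read 1 → write 2, move ←, go to R
R | 1__[1]2   read 1 → write 2, move ←, go to R
R | 1_[_]22   read _ → write 1, move →, go to S
S | 1_1[2]2   read 2 → write _, move →, go to R
R | 1_1_[2]
No transition is defined for (R, 2); M halts in state R.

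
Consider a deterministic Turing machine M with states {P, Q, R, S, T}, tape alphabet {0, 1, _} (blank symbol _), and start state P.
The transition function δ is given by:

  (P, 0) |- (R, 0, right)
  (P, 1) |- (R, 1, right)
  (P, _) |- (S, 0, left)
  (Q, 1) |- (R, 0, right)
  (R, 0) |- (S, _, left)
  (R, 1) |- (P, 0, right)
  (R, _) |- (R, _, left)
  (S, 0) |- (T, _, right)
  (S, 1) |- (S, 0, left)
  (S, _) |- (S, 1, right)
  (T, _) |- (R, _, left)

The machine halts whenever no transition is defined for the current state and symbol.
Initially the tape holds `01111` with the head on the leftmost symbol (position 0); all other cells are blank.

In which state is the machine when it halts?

T

P | [0]1111_   read 0 → write 0, move right, go to R
R | 0[1]111_   read 1 → write 0, move right, go to P
P | 00[1]11_   read 1 → write 1, move right, go to R
R | 001[1]1_   read 1 → write 0, move right, go to P
P | 0010[1]_   read 1 → write 1, move right, go to R
R | 00101[_]   read _ → write _, move left, go to R
R | 0010[1]_   read 1 → write 0, move right, go to P
P | 00100[_]   read _ → write 0, move left, go to S
S | 0010[0]0   read 0 → write _, move right, go to T
T | 0010_[0]
No transition is defined for (T, 0); M halts in state T.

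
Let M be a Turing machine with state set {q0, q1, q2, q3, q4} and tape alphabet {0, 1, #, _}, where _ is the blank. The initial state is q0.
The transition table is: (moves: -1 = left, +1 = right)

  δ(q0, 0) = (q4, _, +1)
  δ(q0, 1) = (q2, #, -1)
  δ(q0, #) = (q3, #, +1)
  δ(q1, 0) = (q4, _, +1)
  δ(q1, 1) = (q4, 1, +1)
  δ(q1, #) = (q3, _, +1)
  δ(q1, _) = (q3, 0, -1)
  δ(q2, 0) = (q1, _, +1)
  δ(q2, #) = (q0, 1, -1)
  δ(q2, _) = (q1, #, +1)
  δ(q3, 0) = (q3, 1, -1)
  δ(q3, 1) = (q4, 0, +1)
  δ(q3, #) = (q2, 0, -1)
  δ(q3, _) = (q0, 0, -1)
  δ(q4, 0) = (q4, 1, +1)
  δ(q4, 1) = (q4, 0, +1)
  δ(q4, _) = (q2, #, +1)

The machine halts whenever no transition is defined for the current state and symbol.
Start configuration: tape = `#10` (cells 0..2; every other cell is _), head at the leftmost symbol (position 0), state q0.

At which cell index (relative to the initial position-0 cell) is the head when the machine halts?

state=q0 head=0 tape=[#]10______   (q0,#)→(q3,#,+1)
state=q3 head=1 tape=#[1]0______   (q3,1)→(q4,0,+1)
state=q4 head=2 tape=#0[0]______   (q4,0)→(q4,1,+1)
state=q4 head=3 tape=#01[_]_____   (q4,_)→(q2,#,+1)
state=q2 head=4 tape=#01#[_]____   (q2,_)→(q1,#,+1)
state=q1 head=5 tape=#01##[_]___   (q1,_)→(q3,0,-1)
state=q3 head=4 tape=#01#[#]0___   (q3,#)→(q2,0,-1)
state=q2 head=3 tape=#01[#]00___   (q2,#)→(q0,1,-1)
state=q0 head=2 tape=#0[1]100___   (q0,1)→(q2,#,-1)
state=q2 head=1 tape=#[0]#100___   (q2,0)→(q1,_,+1)
state=q1 head=2 tape=#_[#]100___   (q1,#)→(q3,_,+1)
state=q3 head=3 tape=#__[1]00___   (q3,1)→(q4,0,+1)
state=q4 head=4 tape=#__0[0]0___   (q4,0)→(q4,1,+1)
state=q4 head=5 tape=#__01[0]___   (q4,0)→(q4,1,+1)
state=q4 head=6 tape=#__011[_]__   (q4,_)→(q2,#,+1)
state=q2 head=7 tape=#__011#[_]_   (q2,_)→(q1,#,+1)
state=q1 head=8 tape=#__011##[_]   (q1,_)→(q3,0,-1)
state=q3 head=7 tape=#__011#[#]0   (q3,#)→(q2,0,-1)
state=q2 head=6 tape=#__011[#]00   (q2,#)→(q0,1,-1)
state=q0 head=5 tape=#__01[1]100   (q0,1)→(q2,#,-1)
state=q2 head=4 tape=#__0[1]#100
At halt the head is at cell 4.

4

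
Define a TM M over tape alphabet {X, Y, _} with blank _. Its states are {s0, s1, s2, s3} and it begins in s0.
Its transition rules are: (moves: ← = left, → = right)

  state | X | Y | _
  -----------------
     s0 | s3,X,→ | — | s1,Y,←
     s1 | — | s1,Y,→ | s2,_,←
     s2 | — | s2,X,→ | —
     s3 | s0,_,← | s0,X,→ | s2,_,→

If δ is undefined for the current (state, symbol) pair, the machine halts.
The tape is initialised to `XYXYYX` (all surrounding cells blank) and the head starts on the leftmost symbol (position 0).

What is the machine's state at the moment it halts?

s0 | [X]YXYYX   read X → write X, move →, go to s3
s3 | X[Y]XYYX   read Y → write X, move →, go to s0
s0 | XX[X]YYX   read X → write X, move →, go to s3
s3 | XXX[Y]YX   read Y → write X, move →, go to s0
s0 | XXXX[Y]X
No transition is defined for (s0, Y); M halts in state s0.

s0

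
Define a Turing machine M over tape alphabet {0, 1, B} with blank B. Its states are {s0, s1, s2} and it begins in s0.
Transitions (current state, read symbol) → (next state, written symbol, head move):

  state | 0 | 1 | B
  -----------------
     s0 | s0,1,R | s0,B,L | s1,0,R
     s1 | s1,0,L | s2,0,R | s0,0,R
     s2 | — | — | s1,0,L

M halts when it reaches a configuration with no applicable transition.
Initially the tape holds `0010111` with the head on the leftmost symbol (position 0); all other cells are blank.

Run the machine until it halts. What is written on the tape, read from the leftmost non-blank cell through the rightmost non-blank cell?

state=s0 head=0 tape=B[0]010111B   (s0,0)→(s0,1,R)
state=s0 head=1 tape=B1[0]10111B   (s0,0)→(s0,1,R)
state=s0 head=2 tape=B11[1]0111B   (s0,1)→(s0,B,L)
state=s0 head=1 tape=B1[1]B0111B   (s0,1)→(s0,B,L)
state=s0 head=0 tape=B[1]BB0111B   (s0,1)→(s0,B,L)
state=s0 head=-1 tape=[B]BBB0111B   (s0,B)→(s1,0,R)
state=s1 head=0 tape=0[B]BB0111B   (s1,B)→(s0,0,R)
state=s0 head=1 tape=00[B]B0111B   (s0,B)→(s1,0,R)
state=s1 head=2 tape=000[B]0111B   (s1,B)→(s0,0,R)
state=s0 head=3 tape=0000[0]111B   (s0,0)→(s0,1,R)
state=s0 head=4 tape=00001[1]11B   (s0,1)→(s0,B,L)
state=s0 head=3 tape=0000[1]B11B   (s0,1)→(s0,B,L)
state=s0 head=2 tape=000[0]BB11B   (s0,0)→(s0,1,R)
state=s0 head=3 tape=0001[B]B11B   (s0,B)→(s1,0,R)
state=s1 head=4 tape=00010[B]11B   (s1,B)→(s0,0,R)
state=s0 head=5 tape=000100[1]1B   (s0,1)→(s0,B,L)
state=s0 head=4 tape=00010[0]B1B   (s0,0)→(s0,1,R)
state=s0 head=5 tape=000101[B]1B   (s0,B)→(s1,0,R)
state=s1 head=6 tape=0001010[1]B   (s1,1)→(s2,0,R)
state=s2 head=7 tape=00010100[B]   (s2,B)→(s1,0,L)
state=s1 head=6 tape=0001010[0]0   (s1,0)→(s1,0,L)
state=s1 head=5 tape=000101[0]00   (s1,0)→(s1,0,L)
state=s1 head=4 tape=00010[1]000   (s1,1)→(s2,0,R)
state=s2 head=5 tape=000100[0]00
The non-blank tape span at halt is 000100000.

000100000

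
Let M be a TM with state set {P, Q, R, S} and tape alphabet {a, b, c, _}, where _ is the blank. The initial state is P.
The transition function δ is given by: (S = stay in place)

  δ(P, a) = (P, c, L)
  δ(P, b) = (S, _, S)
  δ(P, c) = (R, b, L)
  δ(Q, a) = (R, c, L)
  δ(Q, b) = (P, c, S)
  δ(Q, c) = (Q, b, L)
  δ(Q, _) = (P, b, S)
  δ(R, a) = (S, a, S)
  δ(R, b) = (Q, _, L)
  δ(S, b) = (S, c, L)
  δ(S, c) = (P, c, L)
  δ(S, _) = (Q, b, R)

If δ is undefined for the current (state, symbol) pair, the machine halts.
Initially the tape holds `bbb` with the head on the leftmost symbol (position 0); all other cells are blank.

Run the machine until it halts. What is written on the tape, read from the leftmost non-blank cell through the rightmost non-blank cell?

P | __[b]bb   read b → write _, move S, go to S
S | __[_]bb   read _ → write b, move R, go to Q
Q | __b[b]b   read b → write c, move S, go to P
P | __b[c]b   read c → write b, move L, go to R
R | __[b]bb   read b → write _, move L, go to Q
Q | _[_]_bb   read _ → write b, move S, go to P
P | _[b]_bb   read b → write _, move S, go to S
S | _[_]_bb   read _ → write b, move R, go to Q
Q | _b[_]bb   read _ → write b, move S, go to P
P | _b[b]bb   read b → write _, move S, go to S
S | _b[_]bb   read _ → write b, move R, go to Q
Q | _bb[b]b   read b → write c, move S, go to P
P | _bb[c]b   read c → write b, move L, go to R
R | _b[b]bb   read b → write _, move L, go to Q
Q | _[b]_bb   read b → write c, move S, go to P
P | _[c]_bb   read c → write b, move L, go to R
R | [_]b_bb
The non-blank tape span at halt is b_bb.

b_bb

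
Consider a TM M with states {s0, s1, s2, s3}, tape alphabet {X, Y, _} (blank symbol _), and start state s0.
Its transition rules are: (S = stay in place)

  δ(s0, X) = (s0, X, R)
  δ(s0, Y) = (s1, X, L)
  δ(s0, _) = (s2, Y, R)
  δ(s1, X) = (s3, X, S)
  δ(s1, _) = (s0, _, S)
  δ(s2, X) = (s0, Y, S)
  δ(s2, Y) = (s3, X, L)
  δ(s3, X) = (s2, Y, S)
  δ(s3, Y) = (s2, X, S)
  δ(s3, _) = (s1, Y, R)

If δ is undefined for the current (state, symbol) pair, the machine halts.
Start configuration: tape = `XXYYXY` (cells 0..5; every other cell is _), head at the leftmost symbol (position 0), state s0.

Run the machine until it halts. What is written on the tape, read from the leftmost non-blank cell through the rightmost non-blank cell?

YXXXXYXY

state=s0 head=0 tape=__[X]XYYXY   (s0,X)→(s0,X,R)
state=s0 head=1 tape=__X[X]YYXY   (s0,X)→(s0,X,R)
state=s0 head=2 tape=__XX[Y]YXY   (s0,Y)→(s1,X,L)
state=s1 head=1 tape=__X[X]XYXY   (s1,X)→(s3,X,S)
state=s3 head=1 tape=__X[X]XYXY   (s3,X)→(s2,Y,S)
state=s2 head=1 tape=__X[Y]XYXY   (s2,Y)→(s3,X,L)
state=s3 head=0 tape=__[X]XXYXY   (s3,X)→(s2,Y,S)
state=s2 head=0 tape=__[Y]XXYXY   (s2,Y)→(s3,X,L)
state=s3 head=-1 tape=_[_]XXXYXY   (s3,_)→(s1,Y,R)
state=s1 head=0 tape=_Y[X]XXYXY   (s1,X)→(s3,X,S)
state=s3 head=0 tape=_Y[X]XXYXY   (s3,X)→(s2,Y,S)
state=s2 head=0 tape=_Y[Y]XXYXY   (s2,Y)→(s3,X,L)
state=s3 head=-1 tape=_[Y]XXXYXY   (s3,Y)→(s2,X,S)
state=s2 head=-1 tape=_[X]XXXYXY   (s2,X)→(s0,Y,S)
state=s0 head=-1 tape=_[Y]XXXYXY   (s0,Y)→(s1,X,L)
state=s1 head=-2 tape=[_]XXXXYXY   (s1,_)→(s0,_,S)
state=s0 head=-2 tape=[_]XXXXYXY   (s0,_)→(s2,Y,R)
state=s2 head=-1 tape=Y[X]XXXYXY   (s2,X)→(s0,Y,S)
state=s0 head=-1 tape=Y[Y]XXXYXY   (s0,Y)→(s1,X,L)
state=s1 head=-2 tape=[Y]XXXXYXY
The non-blank tape span at halt is YXXXXYXY.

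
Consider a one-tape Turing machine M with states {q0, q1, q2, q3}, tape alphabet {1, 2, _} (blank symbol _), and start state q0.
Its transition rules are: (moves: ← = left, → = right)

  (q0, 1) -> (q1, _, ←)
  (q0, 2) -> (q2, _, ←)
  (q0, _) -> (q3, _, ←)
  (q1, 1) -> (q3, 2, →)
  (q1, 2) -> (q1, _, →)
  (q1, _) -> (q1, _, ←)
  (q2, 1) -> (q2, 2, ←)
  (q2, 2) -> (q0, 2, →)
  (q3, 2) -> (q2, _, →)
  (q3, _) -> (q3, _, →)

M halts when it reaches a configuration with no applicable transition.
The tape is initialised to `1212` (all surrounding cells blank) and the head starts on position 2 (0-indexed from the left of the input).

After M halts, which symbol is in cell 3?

q0 | 12[1]2_   read 1 → write _, move ←, go to q1
q1 | 1[2]_2_   read 2 → write _, move →, go to q1
q1 | 1_[_]2_   read _ → write _, move ←, go to q1
q1 | 1[_]_2_   read _ → write _, move ←, go to q1
q1 | [1]__2_   read 1 → write 2, move →, go to q3
q3 | 2[_]_2_   read _ → write _, move →, go to q3
q3 | 2_[_]2_   read _ → write _, move →, go to q3
q3 | 2__[2]_   read 2 → write _, move →, go to q2
q2 | 2___[_]
Cell 3 holds _ when M halts.

_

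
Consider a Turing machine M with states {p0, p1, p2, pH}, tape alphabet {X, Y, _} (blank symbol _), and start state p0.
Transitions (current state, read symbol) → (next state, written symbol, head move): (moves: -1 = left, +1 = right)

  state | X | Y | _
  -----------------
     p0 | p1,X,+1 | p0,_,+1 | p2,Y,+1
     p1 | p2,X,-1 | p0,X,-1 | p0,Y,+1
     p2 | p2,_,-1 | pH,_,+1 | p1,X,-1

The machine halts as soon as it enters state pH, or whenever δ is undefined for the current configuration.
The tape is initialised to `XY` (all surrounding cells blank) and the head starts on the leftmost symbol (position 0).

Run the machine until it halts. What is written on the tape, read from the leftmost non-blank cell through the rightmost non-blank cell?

p0 | __[X]Y___   read X → write X, move +1, go to p1
p1 | __X[Y]___   read Y → write X, move -1, go to p0
p0 | __[X]X___   read X → write X, move +1, go to p1
p1 | __X[X]___   read X → write X, move -1, go to p2
p2 | __[X]X___   read X → write _, move -1, go to p2
p2 | _[_]_X___   read _ → write X, move -1, go to p1
p1 | [_]X_X___   read _ → write Y, move +1, go to p0
p0 | Y[X]_X___   read X → write X, move +1, go to p1
p1 | YX[_]X___   read _ → write Y, move +1, go to p0
p0 | YXY[X]___   read X → write X, move +1, go to p1
p1 | YXYX[_]__   read _ → write Y, move +1, go to p0
p0 | YXYXY[_]_   read _ → write Y, move +1, go to p2
p2 | YXYXYY[_]   read _ → write X, move -1, go to p1
p1 | YXYXY[Y]X   read Y → write X, move -1, go to p0
p0 | YXYX[Y]XX   read Y → write _, move +1, go to p0
p0 | YXYX_[X]X   read X → write X, move +1, go to p1
p1 | YXYX_X[X]   read X → write X, move -1, go to p2
p2 | YXYX_[X]X   read X → write _, move -1, go to p2
p2 | YXYX[_]_X   read _ → write X, move -1, go to p1
p1 | YXY[X]X_X   read X → write X, move -1, go to p2
p2 | YX[Y]XX_X   read Y → write _, move +1, go to pH
pH | YX_[X]X_X
The non-blank tape span at halt is YX_XX_X.

YX_XX_X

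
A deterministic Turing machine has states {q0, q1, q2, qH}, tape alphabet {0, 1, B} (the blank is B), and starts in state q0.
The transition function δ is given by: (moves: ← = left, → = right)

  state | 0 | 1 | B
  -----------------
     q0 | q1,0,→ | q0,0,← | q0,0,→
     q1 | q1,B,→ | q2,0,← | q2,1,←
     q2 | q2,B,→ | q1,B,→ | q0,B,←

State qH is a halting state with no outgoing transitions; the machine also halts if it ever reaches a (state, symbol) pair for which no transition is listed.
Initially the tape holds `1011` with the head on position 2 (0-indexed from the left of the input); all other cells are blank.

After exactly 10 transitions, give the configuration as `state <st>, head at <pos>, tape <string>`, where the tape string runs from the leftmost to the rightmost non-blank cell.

q0 | 10[1]1B   read 1 → write 0, move ←, go to q0
q0 | 1[0]01B   read 0 → write 0, move →, go to q1
q1 | 10[0]1B   read 0 → write B, move →, go to q1
q1 | 10B[1]B   read 1 → write 0, move ←, go to q2
q2 | 10[B]0B   read B → write B, move ←, go to q0
q0 | 1[0]B0B   read 0 → write 0, move →, go to q1
q1 | 10[B]0B   read B → write 1, move ←, go to q2
q2 | 1[0]10B   read 0 → write B, move →, go to q2
q2 | 1B[1]0B   read 1 → write B, move →, go to q1
q1 | 1BB[0]B   read 0 → write B, move →, go to q1
q1 | 1BBB[B]
After 10 steps: state q1, head at 4, tape 1.

state q1, head at 4, tape 1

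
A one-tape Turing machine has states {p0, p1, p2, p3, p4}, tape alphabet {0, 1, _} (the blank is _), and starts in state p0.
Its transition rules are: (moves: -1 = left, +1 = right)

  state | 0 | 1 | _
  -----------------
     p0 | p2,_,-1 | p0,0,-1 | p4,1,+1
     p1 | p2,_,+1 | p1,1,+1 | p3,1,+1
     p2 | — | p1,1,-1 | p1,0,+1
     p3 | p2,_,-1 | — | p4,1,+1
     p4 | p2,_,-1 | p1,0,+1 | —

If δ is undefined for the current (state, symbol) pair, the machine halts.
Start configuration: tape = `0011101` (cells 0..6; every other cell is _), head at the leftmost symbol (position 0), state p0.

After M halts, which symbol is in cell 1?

_

p0 | _[0]011101   read 0 → write _, move -1, go to p2
p2 | [_]_011101   read _ → write 0, move +1, go to p1
p1 | 0[_]011101   read _ → write 1, move +1, go to p3
p3 | 01[0]11101   read 0 → write _, move -1, go to p2
p2 | 0[1]_11101   read 1 → write 1, move -1, go to p1
p1 | [0]1_11101   read 0 → write _, move +1, go to p2
p2 | _[1]_11101   read 1 → write 1, move -1, go to p1
p1 | [_]1_11101   read _ → write 1, move +1, go to p3
p3 | 1[1]_11101
Cell 1 holds _ when M halts.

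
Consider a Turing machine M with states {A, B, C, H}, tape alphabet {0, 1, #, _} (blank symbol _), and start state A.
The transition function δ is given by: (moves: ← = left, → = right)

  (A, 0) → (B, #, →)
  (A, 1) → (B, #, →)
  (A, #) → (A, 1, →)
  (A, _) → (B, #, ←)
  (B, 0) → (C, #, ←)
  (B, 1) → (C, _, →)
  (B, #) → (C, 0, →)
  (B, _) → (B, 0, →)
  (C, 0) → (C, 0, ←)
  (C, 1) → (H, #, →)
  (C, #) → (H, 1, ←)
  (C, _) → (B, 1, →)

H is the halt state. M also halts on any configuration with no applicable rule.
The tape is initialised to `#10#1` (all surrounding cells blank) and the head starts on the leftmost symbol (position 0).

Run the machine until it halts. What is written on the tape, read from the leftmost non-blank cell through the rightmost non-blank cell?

state=A head=0 tape=[#]10#1   (A,#)→(A,1,→)
state=A head=1 tape=1[1]0#1   (A,1)→(B,#,→)
state=B head=2 tape=1#[0]#1   (B,0)→(C,#,←)
state=C head=1 tape=1[#]##1   (C,#)→(H,1,←)
state=H head=0 tape=[1]1##1
The non-blank tape span at halt is 11##1.

11##1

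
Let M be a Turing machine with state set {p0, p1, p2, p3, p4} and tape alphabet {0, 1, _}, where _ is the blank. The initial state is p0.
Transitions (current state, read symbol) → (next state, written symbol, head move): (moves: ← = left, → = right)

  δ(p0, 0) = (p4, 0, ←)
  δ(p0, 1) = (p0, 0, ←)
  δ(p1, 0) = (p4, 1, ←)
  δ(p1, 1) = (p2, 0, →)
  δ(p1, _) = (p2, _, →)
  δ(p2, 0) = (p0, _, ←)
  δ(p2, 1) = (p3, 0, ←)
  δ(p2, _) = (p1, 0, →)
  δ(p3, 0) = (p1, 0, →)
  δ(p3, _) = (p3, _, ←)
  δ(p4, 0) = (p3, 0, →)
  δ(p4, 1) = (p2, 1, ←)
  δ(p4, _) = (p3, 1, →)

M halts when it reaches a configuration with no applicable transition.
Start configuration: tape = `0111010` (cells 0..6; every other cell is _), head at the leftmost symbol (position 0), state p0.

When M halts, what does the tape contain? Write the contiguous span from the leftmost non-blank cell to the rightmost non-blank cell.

p0 | _[0]111010   read 0 → write 0, move ←, go to p4
p4 | [_]0111010   read _ → write 1, move →, go to p3
p3 | 1[0]111010   read 0 → write 0, move →, go to p1
p1 | 10[1]11010   read 1 → write 0, move →, go to p2
p2 | 100[1]1010   read 1 → write 0, move ←, go to p3
p3 | 10[0]01010   read 0 → write 0, move →, go to p1
p1 | 100[0]1010   read 0 → write 1, move ←, go to p4
p4 | 10[0]11010   read 0 → write 0, move →, go to p3
p3 | 100[1]1010
The non-blank tape span at halt is 10011010.

10011010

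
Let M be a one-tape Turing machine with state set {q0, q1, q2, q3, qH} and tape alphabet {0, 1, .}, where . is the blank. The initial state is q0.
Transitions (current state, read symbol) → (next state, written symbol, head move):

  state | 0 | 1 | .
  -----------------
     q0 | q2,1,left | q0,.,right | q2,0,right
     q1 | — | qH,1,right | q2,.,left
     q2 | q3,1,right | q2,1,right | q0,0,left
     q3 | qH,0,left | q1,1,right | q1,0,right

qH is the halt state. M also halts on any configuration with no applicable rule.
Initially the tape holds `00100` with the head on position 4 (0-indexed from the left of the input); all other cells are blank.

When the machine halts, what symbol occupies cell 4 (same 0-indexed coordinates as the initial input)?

1

state=q0 head=4 tape=0010[0].   (q0,0)→(q2,1,left)
state=q2 head=3 tape=001[0]1.   (q2,0)→(q3,1,right)
state=q3 head=4 tape=0011[1].   (q3,1)→(q1,1,right)
state=q1 head=5 tape=00111[.]   (q1,.)→(q2,.,left)
state=q2 head=4 tape=0011[1].   (q2,1)→(q2,1,right)
state=q2 head=5 tape=00111[.]   (q2,.)→(q0,0,left)
state=q0 head=4 tape=0011[1]0   (q0,1)→(q0,.,right)
state=q0 head=5 tape=0011.[0]   (q0,0)→(q2,1,left)
state=q2 head=4 tape=0011[.]1   (q2,.)→(q0,0,left)
state=q0 head=3 tape=001[1]01   (q0,1)→(q0,.,right)
state=q0 head=4 tape=001.[0]1   (q0,0)→(q2,1,left)
state=q2 head=3 tape=001[.]11   (q2,.)→(q0,0,left)
state=q0 head=2 tape=00[1]011   (q0,1)→(q0,.,right)
state=q0 head=3 tape=00.[0]11   (q0,0)→(q2,1,left)
state=q2 head=2 tape=00[.]111   (q2,.)→(q0,0,left)
state=q0 head=1 tape=0[0]0111   (q0,0)→(q2,1,left)
state=q2 head=0 tape=[0]10111   (q2,0)→(q3,1,right)
state=q3 head=1 tape=1[1]0111   (q3,1)→(q1,1,right)
state=q1 head=2 tape=11[0]111
Cell 4 holds 1 when M halts.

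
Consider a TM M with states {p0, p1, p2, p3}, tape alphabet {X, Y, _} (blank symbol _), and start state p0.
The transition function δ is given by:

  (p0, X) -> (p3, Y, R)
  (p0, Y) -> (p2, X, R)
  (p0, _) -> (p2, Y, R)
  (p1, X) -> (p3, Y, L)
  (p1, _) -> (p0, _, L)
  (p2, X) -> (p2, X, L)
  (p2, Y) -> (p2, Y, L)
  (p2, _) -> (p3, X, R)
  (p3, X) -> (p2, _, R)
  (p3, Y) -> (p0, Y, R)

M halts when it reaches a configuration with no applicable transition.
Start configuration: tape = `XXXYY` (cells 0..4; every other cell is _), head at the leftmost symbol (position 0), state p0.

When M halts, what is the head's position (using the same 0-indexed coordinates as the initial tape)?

state=p0 head=0 tape=[X]XXYY__   (p0,X)→(p3,Y,R)
state=p3 head=1 tape=Y[X]XYY__   (p3,X)→(p2,_,R)
state=p2 head=2 tape=Y_[X]YY__   (p2,X)→(p2,X,L)
state=p2 head=1 tape=Y[_]XYY__   (p2,_)→(p3,X,R)
state=p3 head=2 tape=YX[X]YY__   (p3,X)→(p2,_,R)
state=p2 head=3 tape=YX_[Y]Y__   (p2,Y)→(p2,Y,L)
state=p2 head=2 tape=YX[_]YY__   (p2,_)→(p3,X,R)
state=p3 head=3 tape=YXX[Y]Y__   (p3,Y)→(p0,Y,R)
state=p0 head=4 tape=YXXY[Y]__   (p0,Y)→(p2,X,R)
state=p2 head=5 tape=YXXYX[_]_   (p2,_)→(p3,X,R)
state=p3 head=6 tape=YXXYXX[_]
At halt the head is at cell 6.

6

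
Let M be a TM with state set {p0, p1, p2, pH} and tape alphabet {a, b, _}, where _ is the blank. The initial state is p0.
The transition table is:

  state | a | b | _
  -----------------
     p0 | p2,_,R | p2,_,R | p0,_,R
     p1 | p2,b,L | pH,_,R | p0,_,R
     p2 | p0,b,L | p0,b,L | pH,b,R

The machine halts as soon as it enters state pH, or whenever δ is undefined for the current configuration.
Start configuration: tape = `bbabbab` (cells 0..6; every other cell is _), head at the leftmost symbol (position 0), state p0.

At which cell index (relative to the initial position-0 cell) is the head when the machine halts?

8

p0 | [b]babbab__   read b → write _, move R, go to p2
p2 | _[b]abbab__   read b → write b, move L, go to p0
p0 | [_]babbab__   read _ → write _, move R, go to p0
p0 | _[b]abbab__   read b → write _, move R, go to p2
p2 | __[a]bbab__   read a → write b, move L, go to p0
p0 | _[_]bbbab__   read _ → write _, move R, go to p0
p0 | __[b]bbab__   read b → write _, move R, go to p2
p2 | ___[b]bab__   read b → write b, move L, go to p0
p0 | __[_]bbab__   read _ → write _, move R, go to p0
p0 | ___[b]bab__   read b → write _, move R, go to p2
p2 | ____[b]ab__   read b → write b, move L, go to p0
p0 | ___[_]bab__   read _ → write _, move R, go to p0
p0 | ____[b]ab__   read b → write _, move R, go to p2
p2 | _____[a]b__   read a → write b, move L, go to p0
p0 | ____[_]bb__   read _ → write _, move R, go to p0
p0 | _____[b]b__   read b → write _, move R, go to p2
p2 | ______[b]__   read b → write b, move L, go to p0
p0 | _____[_]b__   read _ → write _, move R, go to p0
p0 | ______[b]__   read b → write _, move R, go to p2
p2 | _______[_]_   read _ → write b, move R, go to pH
pH | _______b[_]
At halt the head is at cell 8.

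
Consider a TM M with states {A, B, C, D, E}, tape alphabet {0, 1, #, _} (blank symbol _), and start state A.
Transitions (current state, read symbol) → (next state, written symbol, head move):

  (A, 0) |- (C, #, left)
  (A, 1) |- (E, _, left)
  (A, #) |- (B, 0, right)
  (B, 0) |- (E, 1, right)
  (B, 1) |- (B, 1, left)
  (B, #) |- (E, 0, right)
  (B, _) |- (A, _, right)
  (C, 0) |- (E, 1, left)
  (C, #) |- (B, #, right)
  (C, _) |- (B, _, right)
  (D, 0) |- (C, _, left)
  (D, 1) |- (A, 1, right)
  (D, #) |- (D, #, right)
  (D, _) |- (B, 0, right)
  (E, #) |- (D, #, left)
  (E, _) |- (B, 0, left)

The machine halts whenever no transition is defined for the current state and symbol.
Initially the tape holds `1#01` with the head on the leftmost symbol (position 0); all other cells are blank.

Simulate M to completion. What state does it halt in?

E

A | __[1]#01   read 1 → write _, move left, go to E
E | _[_]_#01   read _ → write 0, move left, go to B
B | [_]0_#01   read _ → write _, move right, go to A
A | _[0]_#01   read 0 → write #, move left, go to C
C | [_]#_#01   read _ → write _, move right, go to B
B | _[#]_#01   read # → write 0, move right, go to E
E | _0[_]#01   read _ → write 0, move left, go to B
B | _[0]0#01   read 0 → write 1, move right, go to E
E | _1[0]#01
No transition is defined for (E, 0); M halts in state E.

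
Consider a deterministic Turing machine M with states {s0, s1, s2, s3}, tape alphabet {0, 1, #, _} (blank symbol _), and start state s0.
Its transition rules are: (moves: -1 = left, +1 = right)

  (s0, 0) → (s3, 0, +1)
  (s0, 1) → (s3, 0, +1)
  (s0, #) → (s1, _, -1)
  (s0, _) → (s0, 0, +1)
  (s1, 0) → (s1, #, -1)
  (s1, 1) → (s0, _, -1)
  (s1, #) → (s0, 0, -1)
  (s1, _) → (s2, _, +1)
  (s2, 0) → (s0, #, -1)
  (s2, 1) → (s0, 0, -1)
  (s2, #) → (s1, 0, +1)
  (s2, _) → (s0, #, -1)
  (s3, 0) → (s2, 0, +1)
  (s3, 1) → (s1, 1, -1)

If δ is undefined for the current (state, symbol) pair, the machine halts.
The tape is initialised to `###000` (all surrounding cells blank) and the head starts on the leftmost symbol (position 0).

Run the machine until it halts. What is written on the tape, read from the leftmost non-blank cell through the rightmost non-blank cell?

s0 | __[#]##000   read # → write _, move -1, go to s1
s1 | _[_]_##000   read _ → write _, move +1, go to s2
s2 | __[_]##000   read _ → write #, move -1, go to s0
s0 | _[_]###000   read _ → write 0, move +1, go to s0
s0 | _0[#]##000   read # → write _, move -1, go to s1
s1 | _[0]_##000   read 0 → write #, move -1, go to s1
s1 | [_]#_##000   read _ → write _, move +1, go to s2
s2 | _[#]_##000   read # → write 0, move +1, go to s1
s1 | _0[_]##000   read _ → write _, move +1, go to s2
s2 | _0_[#]#000   read # → write 0, move +1, go to s1
s1 | _0_0[#]000   read # → write 0, move -1, go to s0
s0 | _0_[0]0000   read 0 → write 0, move +1, go to s3
s3 | _0_0[0]000   read 0 → write 0, move +1, go to s2
s2 | _0_00[0]00   read 0 → write #, move -1, go to s0
s0 | _0_0[0]#00   read 0 → write 0, move +1, go to s3
s3 | _0_00[#]00
The non-blank tape span at halt is 0_00#00.

0_00#00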